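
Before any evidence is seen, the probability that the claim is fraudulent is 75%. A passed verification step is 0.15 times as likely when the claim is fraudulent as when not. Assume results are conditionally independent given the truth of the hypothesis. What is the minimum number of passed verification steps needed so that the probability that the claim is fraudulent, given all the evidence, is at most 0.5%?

4

Prior odds = 0.75/0.25 = 3.
Likelihood ratio per passed verification step = 0.15.
Target posterior odds = 0.005/0.995 = 1/199.
Require 0.15ⁿ ≤ 1/199 ÷ 3 = 1/597.
0.15³ = 0.003375 is still above 1/597 but 0.15⁴ = 81/160000 is at or below it, so n = 4.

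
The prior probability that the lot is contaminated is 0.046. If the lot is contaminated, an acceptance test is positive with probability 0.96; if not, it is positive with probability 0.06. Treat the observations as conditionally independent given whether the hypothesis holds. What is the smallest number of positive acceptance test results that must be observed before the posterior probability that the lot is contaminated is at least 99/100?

Prior odds: 0.046 ÷ 0.954 = 23/477.
Likelihood ratio of a positive = 0.96/0.06 = 16.
Target posterior odds = 0.99/0.01 = 99.
Require 16ⁿ ≥ 99 ÷ (23/477) = 47223/23.
16² = 256 falls short of 47223/23 but 16³ = 4096 reaches it, so n = 3.

3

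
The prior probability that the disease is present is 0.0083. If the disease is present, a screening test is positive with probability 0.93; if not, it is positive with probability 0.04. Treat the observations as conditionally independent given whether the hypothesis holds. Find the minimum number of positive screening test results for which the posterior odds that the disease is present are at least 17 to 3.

3

Prior odds = 0.0083/0.9917 = 83/9917.
Likelihood ratio of a positive = 0.93/0.04 = 23.25.
Target odds = 17/3.
Require 23.25ⁿ ≥ 17/3 ÷ (83/9917) = 168589/249.
23.25² = 540.5625 falls short of 168589/249 but 23.25³ = 804357/64 reaches it, so n = 3.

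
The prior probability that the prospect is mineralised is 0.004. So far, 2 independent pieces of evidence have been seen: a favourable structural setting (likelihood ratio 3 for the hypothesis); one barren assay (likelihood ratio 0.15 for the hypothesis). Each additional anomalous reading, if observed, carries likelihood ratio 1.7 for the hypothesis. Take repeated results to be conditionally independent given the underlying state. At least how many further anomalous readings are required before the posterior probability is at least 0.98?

20

Prior odds = 0.004/0.996 = 1/249.
Combined Bayes factor of the evidence already in hand = 3 × 0.15 = 0.45.
Odds after that evidence = (1/249) × 0.45 = 3/1660.
Target odds = 0.98/0.02 = 49.
Need 1.7ⁿ ≥ 49 ÷ (3/1660) = 81340/3.
1.7¹⁹ ≈23907.2 falls short of 81340/3 but 1.7²⁰ ≈40642.3 reaches it, so n = 20.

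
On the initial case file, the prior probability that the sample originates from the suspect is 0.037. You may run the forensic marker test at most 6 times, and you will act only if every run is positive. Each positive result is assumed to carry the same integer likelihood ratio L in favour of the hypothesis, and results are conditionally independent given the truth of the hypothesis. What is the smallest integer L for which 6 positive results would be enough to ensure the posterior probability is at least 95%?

Prior odds = 0.037/0.963 = 37/963.
Target odds = 0.95/0.05 = 19.
Need L⁶ ≥ 19 ÷ (37/963) = 18297/37.
2⁶ = 64 < 18297/37 ≤ 729 = 3⁶, so L = 3.

3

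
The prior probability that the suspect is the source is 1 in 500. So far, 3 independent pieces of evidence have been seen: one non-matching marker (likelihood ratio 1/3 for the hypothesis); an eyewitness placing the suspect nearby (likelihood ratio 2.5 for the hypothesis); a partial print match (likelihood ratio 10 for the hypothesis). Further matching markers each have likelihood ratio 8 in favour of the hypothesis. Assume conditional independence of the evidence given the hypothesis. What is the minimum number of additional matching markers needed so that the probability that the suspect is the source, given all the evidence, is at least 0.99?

5

Prior odds = 0.002/0.998 = 1/499.
Combined Bayes factor of the evidence already in hand = (1/3) × 2.5 × 10 = 25/3.
Odds after that evidence = (1/499) × 25/3 = 25/1497.
Target odds = 0.99/0.01 = 99.
Need 8ⁿ ≥ 99 ÷ (25/1497) = 5928.12.
8⁴ = 4096 falls short of 5928.12 but 8⁵ = 32768 reaches it, so n = 5.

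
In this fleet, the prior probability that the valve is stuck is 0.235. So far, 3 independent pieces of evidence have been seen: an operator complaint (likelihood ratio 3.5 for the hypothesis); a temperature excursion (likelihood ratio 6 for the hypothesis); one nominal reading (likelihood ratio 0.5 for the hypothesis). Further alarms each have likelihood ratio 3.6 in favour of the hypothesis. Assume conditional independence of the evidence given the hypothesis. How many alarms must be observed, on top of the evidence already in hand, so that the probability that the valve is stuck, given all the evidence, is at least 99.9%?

Prior odds = 0.235/0.765 = 47/153.
Combined Bayes factor of the evidence already in hand = 3.5 × 6 × 0.5 = 10.5.
Odds after that evidence = (47/153) × 10.5 = 329/102.
Target odds = 0.999/0.001 = 999.
Need 3.6ⁿ ≥ 999 ÷ (329/102) = 101898/329.
3.6⁴ = 167.9616 falls short of 101898/329 but 3.6⁵ = 604.66176 reaches it, so n = 5.

5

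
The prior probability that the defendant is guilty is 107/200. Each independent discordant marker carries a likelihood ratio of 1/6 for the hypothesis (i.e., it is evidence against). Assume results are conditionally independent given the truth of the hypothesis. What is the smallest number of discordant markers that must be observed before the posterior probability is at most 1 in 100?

Prior odds: 0.535 ÷ 0.465 = 107/93.
Likelihood ratio per discordant marker = 1/6.
Target odds: 0.01 ÷ 0.99 = 1/99.
Require (1/6)ⁿ ≤ 1/99 ÷ (107/93) = 31/3531.
(1/6)² = 1/36 is still above 31/3531 but (1/6)³ = 1/216 is at or below it, so n = 3.

3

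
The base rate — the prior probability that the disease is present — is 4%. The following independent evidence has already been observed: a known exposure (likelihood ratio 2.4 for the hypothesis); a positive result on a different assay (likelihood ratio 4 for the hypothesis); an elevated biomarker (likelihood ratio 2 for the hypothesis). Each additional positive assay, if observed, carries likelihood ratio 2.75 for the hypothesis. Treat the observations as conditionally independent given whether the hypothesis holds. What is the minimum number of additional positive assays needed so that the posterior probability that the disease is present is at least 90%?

3

Prior odds = 0.04/0.96 = 1/24.
Combined Bayes factor of the evidence already in hand = 2.4 × 4 × 2 = 19.2.
Odds after that evidence = (1/24) × 19.2 = 0.8.
Target odds = 0.9/0.1 = 9.
Need 2.75ⁿ ≥ 9 ÷ 0.8 = 11.25.
2.75² = 7.5625 falls short of 11.25 but 2.75³ = 20.796875 reaches it, so n = 3.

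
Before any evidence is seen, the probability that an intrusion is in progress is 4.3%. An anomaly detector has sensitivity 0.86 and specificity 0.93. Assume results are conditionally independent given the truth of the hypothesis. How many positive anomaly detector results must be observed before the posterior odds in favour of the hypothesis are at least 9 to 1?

3

Prior odds = 0.043/0.957 = 43/957.
False-positive rate = 1 − 0.93 = 0.07; likelihood ratio of a positive = 0.86/0.07 = 86/7.
Target odds = 9.
Need (43/957) × (86/7)ⁿ ≥ 9, i.e. (86/7)ⁿ ≥ 8613/43.
(86/7)² = 7396/49 falls short of 8613/43 but (86/7)³ = 636056/343 reaches it, so n = 3.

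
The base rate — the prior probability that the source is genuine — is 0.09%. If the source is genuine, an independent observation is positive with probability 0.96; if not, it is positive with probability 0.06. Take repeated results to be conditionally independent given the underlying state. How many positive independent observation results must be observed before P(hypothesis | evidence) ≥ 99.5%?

Prior odds: 0.0009 ÷ 0.9991 = 9/9991.
Likelihood ratio of a positive = 0.96/0.06 = 16.
Target posterior odds = 0.995/0.005 = 199.
Need (9/9991) × 16ⁿ ≥ 199, i.e. 16ⁿ ≥ 1988209/9.
16⁴ = 65536 falls short of 1988209/9 but 16⁵ = 1048576 reaches it, so n = 5.

5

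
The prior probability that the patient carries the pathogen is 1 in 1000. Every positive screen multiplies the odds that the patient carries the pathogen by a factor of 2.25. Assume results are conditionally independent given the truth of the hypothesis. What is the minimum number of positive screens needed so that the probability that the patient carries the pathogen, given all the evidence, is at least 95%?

Prior odds: 0.001 ÷ 0.999 = 1/999.
Likelihood ratio per positive screen = 2.25.
Target odds: 0.95 ÷ 0.05 = 19.
Need (1/999) × 2.25ⁿ ≥ 19, i.e. 2.25ⁿ ≥ 18981.
2.25¹² ≈16834.1 falls short of 18981 but 2.25¹³ ≈37876.8 reaches it, so n = 13.

13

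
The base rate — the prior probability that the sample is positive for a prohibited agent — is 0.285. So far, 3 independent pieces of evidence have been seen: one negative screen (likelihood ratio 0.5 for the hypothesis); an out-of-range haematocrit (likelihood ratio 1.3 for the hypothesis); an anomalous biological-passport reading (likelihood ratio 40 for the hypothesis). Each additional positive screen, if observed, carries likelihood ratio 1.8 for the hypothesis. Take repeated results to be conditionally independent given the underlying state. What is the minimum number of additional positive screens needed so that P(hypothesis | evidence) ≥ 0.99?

4

Prior odds = 0.285/0.715 = 57/143.
Combined Bayes factor of the evidence already in hand = 0.5 × 1.3 × 40 = 26.
Odds after that evidence = (57/143) × 26 = 114/11.
Target odds = 0.99/0.01 = 99.
Need 1.8ⁿ ≥ 99 ÷ (114/11) = 363/38.
1.8³ = 5.832 falls short of 363/38 but 1.8⁴ = 10.4976 reaches it, so n = 4.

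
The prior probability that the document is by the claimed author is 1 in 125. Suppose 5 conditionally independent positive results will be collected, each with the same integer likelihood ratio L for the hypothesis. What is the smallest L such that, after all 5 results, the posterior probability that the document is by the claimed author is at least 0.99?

Prior odds = 0.008/0.992 = 1/124.
Target odds = 0.99/0.01 = 99.
Need L⁵ ≥ 99 ÷ (1/124) = 12276.
6⁵ = 7776 < 12276 ≤ 16807 = 7⁵, so L = 7.

7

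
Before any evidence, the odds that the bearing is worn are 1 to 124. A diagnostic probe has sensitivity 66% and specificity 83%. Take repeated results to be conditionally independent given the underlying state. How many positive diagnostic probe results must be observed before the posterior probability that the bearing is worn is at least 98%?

Prior odds = 1/124.
False-positive rate = 1 − 0.83 = 0.17; likelihood ratio of a positive = 0.66/0.17 = 66/17.
Target posterior odds = 0.98/0.02 = 49.
Require (66/17)ⁿ ≥ 49 ÷ (1/124) = 6076.
(66/17)⁶ ≈3424.29 falls short of 6076 but (66/17)⁷ ≈13294.3 reaches it, so n = 7.

7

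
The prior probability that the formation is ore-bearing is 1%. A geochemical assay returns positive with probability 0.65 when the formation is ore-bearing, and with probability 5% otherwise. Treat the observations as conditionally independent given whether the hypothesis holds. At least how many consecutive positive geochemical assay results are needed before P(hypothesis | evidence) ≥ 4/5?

Prior odds = 0.01/0.99 = 1/99.
Likelihood ratio of a positive result = 0.65/0.05 = 13.
Target posterior odds = 0.8/0.2 = 4.
Need (1/99) × 13ⁿ ≥ 4, i.e. 13ⁿ ≥ 396.
13² = 169 falls short of 396 but 13³ = 2197 reaches it, so n = 3.

3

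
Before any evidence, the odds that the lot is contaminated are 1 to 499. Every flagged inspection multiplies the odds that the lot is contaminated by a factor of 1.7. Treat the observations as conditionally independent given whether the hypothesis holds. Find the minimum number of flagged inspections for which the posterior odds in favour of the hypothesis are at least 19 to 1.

18

Prior odds = 1/499.
Likelihood ratio per flagged inspection = 1.7.
Target odds = 19.
Require 1.7ⁿ ≥ 19 ÷ (1/499) = 9481.
1.7¹⁷ ≈8272.4 falls short of 9481 but 1.7¹⁸ ≈14063.1 reaches it, so n = 18.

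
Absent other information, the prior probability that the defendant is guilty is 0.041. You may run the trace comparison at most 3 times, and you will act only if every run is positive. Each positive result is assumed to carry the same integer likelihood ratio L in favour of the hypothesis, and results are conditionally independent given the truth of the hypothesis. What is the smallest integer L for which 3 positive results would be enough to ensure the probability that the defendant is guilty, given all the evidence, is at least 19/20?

8

Prior odds = 0.041/0.959 = 41/959.
Target odds = 0.95/0.05 = 19.
Need L³ ≥ 19 ÷ (41/959) = 18221/41.
7³ = 343 < 18221/41 ≤ 512 = 8³, so L = 8.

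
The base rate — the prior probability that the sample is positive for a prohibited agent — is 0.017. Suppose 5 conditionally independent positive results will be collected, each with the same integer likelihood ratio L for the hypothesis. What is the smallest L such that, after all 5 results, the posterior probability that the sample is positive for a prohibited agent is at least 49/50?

Prior odds = 0.017/0.983 = 17/983.
Target odds = 0.98/0.02 = 49.
Need L⁵ ≥ 49 ÷ (17/983) = 48167/17.
4⁵ = 1024 < 48167/17 ≤ 3125 = 5⁵, so L = 5.

5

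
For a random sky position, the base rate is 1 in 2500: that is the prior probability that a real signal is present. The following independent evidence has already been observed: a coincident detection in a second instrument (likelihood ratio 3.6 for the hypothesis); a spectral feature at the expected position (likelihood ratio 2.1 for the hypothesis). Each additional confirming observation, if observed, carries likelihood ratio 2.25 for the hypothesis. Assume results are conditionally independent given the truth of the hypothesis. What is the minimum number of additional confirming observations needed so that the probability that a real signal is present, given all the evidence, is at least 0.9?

Prior odds = 0.0004/0.9996 = 1/2499.
Combined Bayes factor of the evidence already in hand = 3.6 × 2.1 = 7.56.
Odds after that evidence = (1/2499) × 7.56 = 9/2975.
Target odds = 0.9/0.1 = 9.
Need 2.25ⁿ ≥ 9 ÷ (9/2975) = 2975.
2.25⁹ = 387420489/262144 falls short of 2975 but 2.25¹⁰ ≈3325.26 reaches it, so n = 10.

10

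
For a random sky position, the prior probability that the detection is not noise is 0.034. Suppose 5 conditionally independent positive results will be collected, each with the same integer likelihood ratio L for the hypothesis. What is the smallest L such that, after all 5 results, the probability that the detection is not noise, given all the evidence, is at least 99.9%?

Prior odds = 0.034/0.966 = 17/483.
Target odds = 0.999/0.001 = 999.
Need L⁵ ≥ 999 ÷ (17/483) = 482517/17.
7⁵ = 16807 < 482517/17 ≤ 32768 = 8⁵, so L = 8.

8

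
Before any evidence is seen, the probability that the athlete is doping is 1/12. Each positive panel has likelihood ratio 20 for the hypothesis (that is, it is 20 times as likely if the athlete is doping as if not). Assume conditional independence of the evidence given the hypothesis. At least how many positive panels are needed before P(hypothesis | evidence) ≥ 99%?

3

Prior odds = (1/12)/(11/12) = 1/11.
Likelihood ratio per positive panel = 20.
Target posterior odds = 0.99/0.01 = 99.
Need (1/11) × 20ⁿ ≥ 99, i.e. 20ⁿ ≥ 1089.
20² = 400 falls short of 1089 but 20³ = 8000 reaches it, so n = 3.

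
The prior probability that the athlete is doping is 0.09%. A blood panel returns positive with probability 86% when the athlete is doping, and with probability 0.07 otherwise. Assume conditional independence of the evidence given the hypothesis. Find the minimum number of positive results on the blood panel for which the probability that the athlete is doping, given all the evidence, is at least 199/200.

5

Prior odds: 0.0009 ÷ 0.9991 = 9/9991.
Likelihood ratio of a positive result = 0.86/0.07 = 86/7.
Target posterior odds = 0.995/0.005 = 199.
Need (9/9991) × (86/7)ⁿ ≥ 199, i.e. (86/7)ⁿ ≥ 1988209/9.
(86/7)⁴ = 54700816/2401 falls short of 1988209/9 but (86/7)⁵ ≈279899 reaches it, so n = 5.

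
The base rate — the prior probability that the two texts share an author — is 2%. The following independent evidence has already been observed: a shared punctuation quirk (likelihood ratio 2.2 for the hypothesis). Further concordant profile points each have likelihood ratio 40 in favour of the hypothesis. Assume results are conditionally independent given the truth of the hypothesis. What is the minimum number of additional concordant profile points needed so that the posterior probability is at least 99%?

3

Prior odds = 0.02/0.98 = 1/49.
Bayes factor of the evidence already in hand = 2.2.
Odds after that evidence = (1/49) × 2.2 = 11/245.
Target odds = 0.99/0.01 = 99.
Need 40ⁿ ≥ 99 ÷ (11/245) = 2205.
40² = 1600 falls short of 2205 but 40³ = 64000 reaches it, so n = 3.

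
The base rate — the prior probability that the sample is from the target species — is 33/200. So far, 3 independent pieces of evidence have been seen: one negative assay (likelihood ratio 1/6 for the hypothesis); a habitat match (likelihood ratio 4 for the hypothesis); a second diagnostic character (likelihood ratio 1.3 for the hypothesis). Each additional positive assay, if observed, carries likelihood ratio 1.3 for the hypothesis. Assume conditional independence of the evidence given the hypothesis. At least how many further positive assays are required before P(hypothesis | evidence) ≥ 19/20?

18

Prior odds = 0.165/0.835 = 33/167.
Combined Bayes factor of the evidence already in hand = (1/6) × 4 × 1.3 = 13/15.
Odds after that evidence = (33/167) × 13/15 = 143/835.
Target odds = 0.95/0.05 = 19.
Need 1.3ⁿ ≥ 19 ÷ (143/835) = 15865/143.
1.3¹⁷ ≈86.5042 falls short of 15865/143 but 1.3¹⁸ ≈112.455 reaches it, so n = 18.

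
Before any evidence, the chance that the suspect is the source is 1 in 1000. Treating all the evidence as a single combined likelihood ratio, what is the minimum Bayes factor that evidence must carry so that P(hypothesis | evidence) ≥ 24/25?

23976

Prior odds = 0.001/0.999 = 1/999.
Target odds = 0.96/0.04 = 24.
Required Bayes factor = 24 ÷ (1/999) = 23976.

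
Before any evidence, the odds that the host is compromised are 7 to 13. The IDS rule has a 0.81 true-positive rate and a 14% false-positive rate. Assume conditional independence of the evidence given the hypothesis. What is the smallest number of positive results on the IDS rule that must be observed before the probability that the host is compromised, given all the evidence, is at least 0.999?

5

Prior odds = 7/13.
Likelihood ratio of a positive result = 0.81/0.14 = 81/14.
Target odds: 0.999 ÷ 0.001 = 999.
Require (81/14)ⁿ ≥ 999 ÷ (7/13) = 12987/7.
(81/14)⁴ = 43046721/38416 falls short of 12987/7 but (81/14)⁵ ≈6483.13 reaches it, so n = 5.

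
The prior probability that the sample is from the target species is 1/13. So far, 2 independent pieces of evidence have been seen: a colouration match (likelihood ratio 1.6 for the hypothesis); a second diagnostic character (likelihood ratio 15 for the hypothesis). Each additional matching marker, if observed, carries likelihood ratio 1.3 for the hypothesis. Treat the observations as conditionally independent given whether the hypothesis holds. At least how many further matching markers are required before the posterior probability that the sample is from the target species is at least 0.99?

Prior odds = (1/13)/(12/13) = 1/12.
Combined Bayes factor of the evidence already in hand = 1.6 × 15 = 24.
Odds after that evidence = (1/12) × 24 = 2.
Target odds = 0.99/0.01 = 99.
Need 1.3ⁿ ≥ 99 ÷ 2 = 49.5.
1.3¹⁴ ≈39.3738 falls short of 49.5 but 1.3¹⁵ ≈51.1859 reaches it, so n = 15.

15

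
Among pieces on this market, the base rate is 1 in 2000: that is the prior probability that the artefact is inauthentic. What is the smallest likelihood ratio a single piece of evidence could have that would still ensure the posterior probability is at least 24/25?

47976

Prior odds = 0.0005/0.9995 = 1/1999.
Target odds = 0.96/0.04 = 24.
Required Bayes factor = 24 ÷ (1/1999) = 47976.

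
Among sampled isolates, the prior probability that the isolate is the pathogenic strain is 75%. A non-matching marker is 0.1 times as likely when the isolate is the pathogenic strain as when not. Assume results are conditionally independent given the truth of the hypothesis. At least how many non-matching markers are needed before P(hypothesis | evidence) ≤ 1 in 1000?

Prior odds = 0.75/0.25 = 3.
Likelihood ratio per non-matching marker = 0.1.
Target odds: 0.001 ÷ 0.999 = 1/999.
Require 0.1ⁿ ≤ 1/999 ÷ 3 = 1/2997.
0.1³ = 0.001 is still above 1/2997 but 0.1⁴ = 0.0001 is at or below it, so n = 4.

4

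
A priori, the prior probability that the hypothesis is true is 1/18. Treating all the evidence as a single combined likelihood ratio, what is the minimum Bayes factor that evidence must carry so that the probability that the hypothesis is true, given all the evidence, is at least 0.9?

Prior odds = (1/18)/(17/18) = 1/17.
Target odds = 0.9/0.1 = 9.
Required Bayes factor = 9 ÷ (1/17) = 153.

153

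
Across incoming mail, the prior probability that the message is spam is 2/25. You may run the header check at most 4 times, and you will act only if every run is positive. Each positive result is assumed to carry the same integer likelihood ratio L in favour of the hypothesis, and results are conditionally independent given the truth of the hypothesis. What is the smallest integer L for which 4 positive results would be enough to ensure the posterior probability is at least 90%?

Prior odds = 0.08/0.92 = 2/23.
Target odds = 0.9/0.1 = 9.
Need L⁴ ≥ 9 ÷ (2/23) = 103.5.
3⁴ = 81 < 103.5 ≤ 256 = 4⁴, so L = 4.

4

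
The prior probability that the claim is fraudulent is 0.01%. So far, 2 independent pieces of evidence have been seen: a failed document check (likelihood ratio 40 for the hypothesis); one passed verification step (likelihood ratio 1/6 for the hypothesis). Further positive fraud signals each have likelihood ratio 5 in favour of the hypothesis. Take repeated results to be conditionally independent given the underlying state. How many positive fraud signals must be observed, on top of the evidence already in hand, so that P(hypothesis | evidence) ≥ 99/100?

Prior odds = 0.0001/0.9999 = 1/9999.
Combined Bayes factor of the evidence already in hand = 40 × (1/6) = 20/3.
Odds after that evidence = (1/9999) × 20/3 = 20/29997.
Target odds = 0.99/0.01 = 99.
Need 5ⁿ ≥ 99 ÷ (20/29997) = 148485.15.
5⁷ = 78125 falls short of 148485.15 but 5⁸ = 390625 reaches it, so n = 8.

8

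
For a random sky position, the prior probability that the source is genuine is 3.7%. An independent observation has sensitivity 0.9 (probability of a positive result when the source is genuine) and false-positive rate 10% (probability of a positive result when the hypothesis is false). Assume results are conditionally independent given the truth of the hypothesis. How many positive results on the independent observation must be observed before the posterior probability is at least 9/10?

Prior odds = 0.037/0.963 = 37/963.
Likelihood ratio of a positive result = 0.9/0.1 = 9.
Target odds: 0.9 ÷ 0.1 = 9.
Require 9ⁿ ≥ 9 ÷ (37/963) = 8667/37.
9² = 81 falls short of 8667/37 but 9³ = 729 reaches it, so n = 3.

3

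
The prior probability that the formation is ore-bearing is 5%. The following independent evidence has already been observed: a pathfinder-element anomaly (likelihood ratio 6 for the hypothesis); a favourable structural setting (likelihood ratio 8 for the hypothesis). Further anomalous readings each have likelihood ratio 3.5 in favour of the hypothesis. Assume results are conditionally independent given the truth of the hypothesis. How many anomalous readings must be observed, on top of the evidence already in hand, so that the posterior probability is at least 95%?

2

Prior odds = 0.05/0.95 = 1/19.
Combined Bayes factor of the evidence already in hand = 6 × 8 = 48.
Odds after that evidence = (1/19) × 48 = 48/19.
Target odds = 0.95/0.05 = 19.
Need 3.5ⁿ ≥ 19 ÷ (48/19) = 361/48.
3.5¹ = 3.5 falls short of 361/48 but 3.5² = 12.25 reaches it, so n = 2.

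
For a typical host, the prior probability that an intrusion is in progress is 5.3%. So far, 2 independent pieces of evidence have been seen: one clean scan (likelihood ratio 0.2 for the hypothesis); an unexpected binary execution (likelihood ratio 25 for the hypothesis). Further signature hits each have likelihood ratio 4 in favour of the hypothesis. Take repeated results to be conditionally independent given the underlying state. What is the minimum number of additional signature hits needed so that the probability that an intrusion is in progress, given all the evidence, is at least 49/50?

Prior odds = 0.053/0.947 = 53/947.
Combined Bayes factor of the evidence already in hand = 0.2 × 25 = 5.
Odds after that evidence = (53/947) × 5 = 265/947.
Target odds = 0.98/0.02 = 49.
Need 4ⁿ ≥ 49 ÷ (265/947) = 46403/265.
4³ = 64 falls short of 46403/265 but 4⁴ = 256 reaches it, so n = 4.

4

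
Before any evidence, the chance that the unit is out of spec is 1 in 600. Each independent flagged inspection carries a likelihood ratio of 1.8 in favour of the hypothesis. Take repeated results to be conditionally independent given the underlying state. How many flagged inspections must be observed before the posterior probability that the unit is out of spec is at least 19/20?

16

Prior odds: (1/600) ÷ (599/600) = 1/599.
Likelihood ratio per flagged inspection = 1.8.
Target odds: 0.95 ÷ 0.05 = 19.
Require 1.8ⁿ ≥ 19 ÷ (1/599) = 11381.
1.8¹⁵ ≈6746.64 falls short of 11381 but 1.8¹⁶ ≈12144 reaches it, so n = 16.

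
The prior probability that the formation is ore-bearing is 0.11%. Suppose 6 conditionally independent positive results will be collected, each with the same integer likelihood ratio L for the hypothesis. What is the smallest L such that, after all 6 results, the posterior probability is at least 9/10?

5

Prior odds = 0.0011/0.9989 = 11/9989.
Target odds = 0.9/0.1 = 9.
Need L⁶ ≥ 9 ÷ (11/9989) = 89901/11.
4⁶ = 4096 < 89901/11 ≤ 15625 = 5⁶, so L = 5.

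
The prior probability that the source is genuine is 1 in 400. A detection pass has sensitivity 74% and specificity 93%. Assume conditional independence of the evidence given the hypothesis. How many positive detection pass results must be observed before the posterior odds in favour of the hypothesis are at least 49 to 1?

Prior odds: 0.0025 ÷ 0.9975 = 1/399.
False-positive rate = 1 − 0.93 = 0.07; likelihood ratio of a positive = 0.74/0.07 = 74/7.
Target odds = 49.
Need (1/399) × (74/7)ⁿ ≥ 49, i.e. (74/7)ⁿ ≥ 19551.
(74/7)⁴ = 29986576/2401 falls short of 19551 but (74/7)⁵ ≈132029 reaches it, so n = 5.

5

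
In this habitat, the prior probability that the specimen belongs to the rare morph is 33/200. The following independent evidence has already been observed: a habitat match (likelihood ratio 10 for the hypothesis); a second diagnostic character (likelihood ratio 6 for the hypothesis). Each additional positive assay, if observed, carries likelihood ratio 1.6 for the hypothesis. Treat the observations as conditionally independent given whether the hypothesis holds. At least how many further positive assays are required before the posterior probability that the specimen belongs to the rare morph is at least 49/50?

Prior odds = 0.165/0.835 = 33/167.
Combined Bayes factor of the evidence already in hand = 10 × 6 = 60.
Odds after that evidence = (33/167) × 60 = 1980/167.
Target odds = 0.98/0.02 = 49.
Need 1.6ⁿ ≥ 49 ÷ (1980/167) = 8183/1980.
1.6³ = 4.096 falls short of 8183/1980 but 1.6⁴ = 6.5536 reaches it, so n = 4.

4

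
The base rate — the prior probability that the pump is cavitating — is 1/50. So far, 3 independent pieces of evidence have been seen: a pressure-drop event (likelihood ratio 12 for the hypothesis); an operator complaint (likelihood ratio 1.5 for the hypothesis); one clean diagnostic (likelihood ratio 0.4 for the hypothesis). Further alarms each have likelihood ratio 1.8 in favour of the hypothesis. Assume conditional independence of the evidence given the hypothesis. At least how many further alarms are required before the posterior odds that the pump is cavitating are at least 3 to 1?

Prior odds = 0.02/0.98 = 1/49.
Combined Bayes factor of the evidence already in hand = 12 × 1.5 × 0.4 = 7.2.
Odds after that evidence = (1/49) × 7.2 = 36/245.
Target odds = 3.
Need 1.8ⁿ ≥ 3 ÷ (36/245) = 245/12.
1.8⁵ = 18.89568 falls short of 245/12 but 1.8⁶ = 531441/15625 reaches it, so n = 6.

6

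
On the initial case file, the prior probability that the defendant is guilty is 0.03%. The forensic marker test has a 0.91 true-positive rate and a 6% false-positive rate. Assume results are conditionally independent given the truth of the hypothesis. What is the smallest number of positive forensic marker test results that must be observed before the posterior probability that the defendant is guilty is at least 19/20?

5

Prior odds = 0.0003/0.9997 = 3/9997.
Likelihood ratio of a positive result = 0.91/0.06 = 91/6.
Target odds: 0.95 ÷ 0.05 = 19.
Require (91/6)ⁿ ≥ 19 ÷ (3/9997) = 189943/3.
(91/6)⁴ = 68574961/1296 falls short of 189943/3 but (91/6)⁵ ≈802510 reaches it, so n = 5.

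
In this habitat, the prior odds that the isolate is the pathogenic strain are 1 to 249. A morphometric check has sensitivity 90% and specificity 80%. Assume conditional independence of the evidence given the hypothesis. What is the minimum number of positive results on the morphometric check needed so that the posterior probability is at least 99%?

Prior odds = 1/249.
False-positive rate = 1 − 0.8 = 0.2; likelihood ratio of a positive = 0.9/0.2 = 4.5.
Target posterior odds = 0.99/0.01 = 99.
Need (1/249) × 4.5ⁿ ≥ 99, i.e. 4.5ⁿ ≥ 24651.
4.5⁶ = 8303.765625 falls short of 24651 but 4.5⁷ = 4782969/128 reaches it, so n = 7.

7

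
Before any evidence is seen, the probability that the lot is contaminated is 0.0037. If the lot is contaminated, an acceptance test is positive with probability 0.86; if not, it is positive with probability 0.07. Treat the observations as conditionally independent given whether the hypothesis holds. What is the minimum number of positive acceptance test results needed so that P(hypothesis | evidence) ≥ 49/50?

4

Prior odds = 0.0037/0.9963 = 37/9963.
Likelihood ratio of a positive = 0.86/0.07 = 86/7.
Target posterior odds = 0.98/0.02 = 49.
Need (37/9963) × (86/7)ⁿ ≥ 49, i.e. (86/7)ⁿ ≥ 488187/37.
(86/7)³ = 636056/343 falls short of 488187/37 but (86/7)⁴ = 54700816/2401 reaches it, so n = 4.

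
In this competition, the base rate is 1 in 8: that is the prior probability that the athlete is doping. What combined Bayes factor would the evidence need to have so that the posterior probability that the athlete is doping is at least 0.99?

693

Prior odds = 0.125/0.875 = 1/7.
Target odds = 0.99/0.01 = 99.
Required Bayes factor = 99 ÷ (1/7) = 693.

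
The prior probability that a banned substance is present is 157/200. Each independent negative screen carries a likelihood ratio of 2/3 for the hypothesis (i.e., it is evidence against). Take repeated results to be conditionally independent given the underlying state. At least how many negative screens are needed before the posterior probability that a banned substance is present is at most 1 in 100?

15

Prior odds: 0.785 ÷ 0.215 = 157/43.
Likelihood ratio per negative screen = 2/3.
Target odds: 0.01 ÷ 0.99 = 1/99.
Require (2/3)ⁿ ≤ 1/99 ÷ (157/43) = 43/15543.
(2/3)¹⁴ = 16384/4782969 is still above 43/15543 but (2/3)¹⁵ = 32768/14348907 is at or below it, so n = 15.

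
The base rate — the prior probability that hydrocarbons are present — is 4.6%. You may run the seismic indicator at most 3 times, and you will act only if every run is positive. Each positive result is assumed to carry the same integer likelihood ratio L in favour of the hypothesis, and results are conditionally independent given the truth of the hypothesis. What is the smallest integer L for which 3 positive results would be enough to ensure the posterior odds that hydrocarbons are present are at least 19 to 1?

8

Prior odds = 0.046/0.954 = 23/477.
Target odds = 19.
Need L³ ≥ 19 ÷ (23/477) = 9063/23.
7³ = 343 < 9063/23 ≤ 512 = 8³, so L = 8.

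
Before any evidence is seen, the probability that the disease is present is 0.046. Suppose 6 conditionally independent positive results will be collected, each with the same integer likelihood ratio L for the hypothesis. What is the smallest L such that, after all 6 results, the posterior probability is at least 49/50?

4

Prior odds = 0.046/0.954 = 23/477.
Target odds = 0.98/0.02 = 49.
Need L⁶ ≥ 49 ÷ (23/477) = 23373/23.
3⁶ = 729 < 23373/23 ≤ 4096 = 4⁶, so L = 4.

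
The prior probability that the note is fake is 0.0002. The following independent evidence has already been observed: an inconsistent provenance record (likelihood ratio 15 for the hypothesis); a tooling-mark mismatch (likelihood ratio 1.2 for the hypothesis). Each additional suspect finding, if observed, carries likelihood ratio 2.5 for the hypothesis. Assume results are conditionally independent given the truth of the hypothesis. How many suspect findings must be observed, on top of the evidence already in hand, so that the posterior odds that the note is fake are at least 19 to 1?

Prior odds = 0.0002/0.9998 = 1/4999.
Combined Bayes factor of the evidence already in hand = 15 × 1.2 = 18.
Odds after that evidence = (1/4999) × 18 = 18/4999.
Target odds = 19.
Need 2.5ⁿ ≥ 19 ÷ (18/4999) = 94981/18.
2.5⁹ = 1953125/512 falls short of 94981/18 but 2.5¹⁰ = 9765625/1024 reaches it, so n = 10.

10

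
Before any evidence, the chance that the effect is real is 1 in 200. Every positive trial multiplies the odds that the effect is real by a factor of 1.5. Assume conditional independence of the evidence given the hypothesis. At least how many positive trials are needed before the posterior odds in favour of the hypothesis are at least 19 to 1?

21

Prior odds = 0.005/0.995 = 1/199.
Likelihood ratio per positive trial = 1.5.
Target odds = 19.
Need (1/199) × 1.5ⁿ ≥ 19, i.e. 1.5ⁿ ≥ 3781.
1.5²⁰ ≈3325.26 falls short of 3781 but 1.5²¹ ≈4987.89 reaches it, so n = 21.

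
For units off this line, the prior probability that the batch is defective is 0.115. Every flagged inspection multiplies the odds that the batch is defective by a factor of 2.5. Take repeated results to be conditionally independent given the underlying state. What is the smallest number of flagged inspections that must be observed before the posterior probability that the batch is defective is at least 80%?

Prior odds = 0.115/0.885 = 23/177.
Likelihood ratio per flagged inspection = 2.5.
Target odds: 0.8 ÷ 0.2 = 4.
Require 2.5ⁿ ≥ 4 ÷ (23/177) = 708/23.
2.5³ = 15.625 falls short of 708/23 but 2.5⁴ = 39.0625 reaches it, so n = 4.

4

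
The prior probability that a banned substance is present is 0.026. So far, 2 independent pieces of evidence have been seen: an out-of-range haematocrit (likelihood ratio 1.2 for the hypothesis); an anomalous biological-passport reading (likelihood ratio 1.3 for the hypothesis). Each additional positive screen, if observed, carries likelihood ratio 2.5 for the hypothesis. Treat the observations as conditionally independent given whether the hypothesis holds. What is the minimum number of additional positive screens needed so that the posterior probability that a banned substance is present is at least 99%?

Prior odds = 0.026/0.974 = 13/487.
Combined Bayes factor of the evidence already in hand = 1.2 × 1.3 = 1.56.
Odds after that evidence = (13/487) × 1.56 = 507/12175.
Target odds = 0.99/0.01 = 99.
Need 2.5ⁿ ≥ 99 ÷ (507/12175) = 401775/169.
2.5⁸ = 390625/256 falls short of 401775/169 but 2.5⁹ = 1953125/512 reaches it, so n = 9.

9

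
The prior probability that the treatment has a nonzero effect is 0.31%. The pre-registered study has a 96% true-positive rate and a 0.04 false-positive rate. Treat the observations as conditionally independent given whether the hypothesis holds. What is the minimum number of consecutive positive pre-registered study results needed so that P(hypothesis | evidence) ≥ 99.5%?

4

Prior odds: 0.0031 ÷ 0.9969 = 31/9969.
Likelihood ratio of a positive result = 0.96/0.04 = 24.
Target odds: 0.995 ÷ 0.005 = 199.
Need (31/9969) × 24ⁿ ≥ 199, i.e. 24ⁿ ≥ 1983831/31.
24³ = 13824 falls short of 1983831/31 but 24⁴ = 331776 reaches it, so n = 4.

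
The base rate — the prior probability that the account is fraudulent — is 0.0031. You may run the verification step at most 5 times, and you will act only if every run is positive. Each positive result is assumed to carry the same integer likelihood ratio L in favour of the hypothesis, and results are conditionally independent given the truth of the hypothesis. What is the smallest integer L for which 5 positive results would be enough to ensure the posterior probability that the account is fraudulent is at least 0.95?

6

Prior odds = 0.0031/0.9969 = 31/9969.
Target odds = 0.95/0.05 = 19.
Need L⁵ ≥ 19 ÷ (31/9969) = 189411/31.
5⁵ = 3125 < 189411/31 ≤ 7776 = 6⁵, so L = 6.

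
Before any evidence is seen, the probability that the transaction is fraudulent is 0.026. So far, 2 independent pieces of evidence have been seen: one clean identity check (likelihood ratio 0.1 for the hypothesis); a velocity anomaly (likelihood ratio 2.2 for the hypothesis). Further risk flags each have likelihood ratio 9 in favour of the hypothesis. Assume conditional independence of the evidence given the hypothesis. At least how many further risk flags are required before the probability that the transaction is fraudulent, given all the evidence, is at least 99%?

Prior odds = 0.026/0.974 = 13/487.
Combined Bayes factor of the evidence already in hand = 0.1 × 2.2 = 0.22.
Odds after that evidence = (13/487) × 0.22 = 143/24350.
Target odds = 0.99/0.01 = 99.
Need 9ⁿ ≥ 99 ÷ (143/24350) = 219150/13.
9⁴ = 6561 falls short of 219150/13 but 9⁵ = 59049 reaches it, so n = 5.

5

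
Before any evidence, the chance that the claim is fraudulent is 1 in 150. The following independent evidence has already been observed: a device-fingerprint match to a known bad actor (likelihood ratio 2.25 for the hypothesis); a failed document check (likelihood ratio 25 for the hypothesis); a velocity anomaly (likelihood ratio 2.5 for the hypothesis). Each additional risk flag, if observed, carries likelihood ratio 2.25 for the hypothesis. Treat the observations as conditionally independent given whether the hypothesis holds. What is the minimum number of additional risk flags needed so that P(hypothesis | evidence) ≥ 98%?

5

Prior odds = (1/150)/(149/150) = 1/149.
Combined Bayes factor of the evidence already in hand = 2.25 × 25 × 2.5 = 140.625.
Odds after that evidence = (1/149) × 140.625 = 1125/1192.
Target odds = 0.98/0.02 = 49.
Need 2.25ⁿ ≥ 49 ÷ (1125/1192) = 58408/1125.
2.25⁴ = 25.62890625 falls short of 58408/1125 but 2.25⁵ = 59049/1024 reaches it, so n = 5.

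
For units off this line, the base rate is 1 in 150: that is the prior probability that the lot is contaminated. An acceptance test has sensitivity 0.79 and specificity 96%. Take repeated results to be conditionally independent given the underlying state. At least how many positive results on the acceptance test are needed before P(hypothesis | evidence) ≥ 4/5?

Prior odds: (1/150) ÷ (149/150) = 1/149.
False-positive rate = 1 − 0.96 = 0.04; likelihood ratio of a positive = 0.79/0.04 = 19.75.
Target odds: 0.8 ÷ 0.2 = 4.
Require 19.75ⁿ ≥ 4 ÷ (1/149) = 596.
19.75² = 390.0625 falls short of 596 but 19.75³ = 7703.734375 reaches it, so n = 3.

3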